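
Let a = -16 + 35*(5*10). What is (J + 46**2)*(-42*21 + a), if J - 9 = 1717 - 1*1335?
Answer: 2135964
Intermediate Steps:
J = 391 (J = 9 + (1717 - 1*1335) = 9 + (1717 - 1335) = 9 + 382 = 391)
a = 1734 (a = -16 + 35*50 = -16 + 1750 = 1734)
(J + 46**2)*(-42*21 + a) = (391 + 46**2)*(-42*21 + 1734) = (391 + 2116)*(-882 + 1734) = 2507*852 = 2135964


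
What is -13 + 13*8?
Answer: 91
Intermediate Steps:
-13 + 13*8 = -13 + 104 = 91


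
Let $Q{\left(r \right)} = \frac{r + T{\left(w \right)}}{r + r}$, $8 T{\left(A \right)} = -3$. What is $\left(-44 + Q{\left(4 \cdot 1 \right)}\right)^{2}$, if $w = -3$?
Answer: $\frac{7767369}{4096} \approx 1896.3$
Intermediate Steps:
$T{\left(A \right)} = - \frac{3}{8}$ ($T{\left(A \right)} = \frac{1}{8} \left(-3\right) = - \frac{3}{8}$)
$Q{\left(r \right)} = \frac{- \frac{3}{8} + r}{2 r}$ ($Q{\left(r \right)} = \frac{r - \frac{3}{8}}{r + r} = \frac{- \frac{3}{8} + r}{2 r}$)
$\left(-44 + Q{\left(4 \cdot 1 \right)}\right)^{2} = \left(-44 + \frac{-3 + 8 \cdot 4 \cdot 1}{16 \cdot 4 \cdot 1}\right)^{2} = \left(-44 + \frac{-3 + 8 \cdot 4}{16 \cdot 4}\right)^{2} = \left(-44 + \frac{1}{16} \cdot \frac{1}{4} \left(-3 + 32\right)\right)^{2} = \left(-44 + \frac{1}{16} \cdot \frac{1}{4} \cdot 29\right)^{2} = \left(-44 + \frac{29}{64}\right)^{2} = \left(- \frac{2787}{64}\right)^{2} = \frac{7767369}{4096}$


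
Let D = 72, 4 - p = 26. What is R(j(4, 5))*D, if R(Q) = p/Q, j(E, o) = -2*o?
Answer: 792/5 ≈ 158.40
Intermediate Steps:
p = -22 (p = 4 - 1*26 = 4 - 26 = -22)
R(Q) = -22/Q
R(j(4, 5))*D = -22/((-2*5))*72 = -22/(-10)*72 = -22*(-1/10)*72 = (11/5)*72 = 792/5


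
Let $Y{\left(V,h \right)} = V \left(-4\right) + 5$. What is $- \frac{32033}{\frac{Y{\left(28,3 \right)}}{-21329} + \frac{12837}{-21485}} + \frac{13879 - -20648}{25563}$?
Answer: $\frac{125084898480893347}{2313464094038} \approx 54068.0$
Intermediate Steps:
$Y{\left(V,h \right)} = 5 - 4 V$ ($Y{\left(V,h \right)} = - 4 V + 5 = 5 - 4 V$)
$- \frac{32033}{\frac{Y{\left(28,3 \right)}}{-21329} + \frac{12837}{-21485}} + \frac{13879 - -20648}{25563} = - \frac{32033}{\frac{5 - 112}{-21329} + \frac{12837}{-21485}} + \frac{13879 - -20648}{25563} = - \frac{32033}{\left(5 - 112\right) \left(- \frac{1}{21329}\right) + 12837 \left(- \frac{1}{21485}\right)} + \left(13879 + 20648\right) \frac{1}{25563} = - \frac{32033}{\left(-107\right) \left(- \frac{1}{21329}\right) - \frac{12837}{21485}} + 34527 \cdot \frac{1}{25563} = - \frac{32033}{\frac{107}{21329} - \frac{12837}{21485}} + \frac{11509}{8521} = - \frac{32033}{- \frac{271501478}{458253565}} + \frac{11509}{8521} = \left(-32033\right) \left(- \frac{458253565}{271501478}\right) + \frac{11509}{8521} = \frac{14679236447645}{271501478} + \frac{11509}{8521} = \frac{125084898480893347}{2313464094038}$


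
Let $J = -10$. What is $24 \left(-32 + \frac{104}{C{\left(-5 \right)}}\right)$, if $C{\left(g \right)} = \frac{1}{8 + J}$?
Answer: $-5760$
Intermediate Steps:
$C{\left(g \right)} = - \frac{1}{2}$ ($C{\left(g \right)} = \frac{1}{8 - 10} = \frac{1}{-2} = - \frac{1}{2}$)
$24 \left(-32 + \frac{104}{C{\left(-5 \right)}}\right) = 24 \left(-32 + \frac{104}{- \frac{1}{2}}\right) = 24 \left(-32 + 104 \left(-2\right)\right) = 24 \left(-32 - 208\right) = 24 \left(-240\right) = -5760$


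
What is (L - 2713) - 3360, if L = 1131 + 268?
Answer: -4674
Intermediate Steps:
L = 1399
(L - 2713) - 3360 = (1399 - 2713) - 3360 = -1314 - 3360 = -4674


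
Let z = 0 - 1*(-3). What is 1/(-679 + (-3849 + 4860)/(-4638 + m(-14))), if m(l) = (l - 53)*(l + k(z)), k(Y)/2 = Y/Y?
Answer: -1278/868099 ≈ -0.0014722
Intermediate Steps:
z = 3 (z = 0 + 3 = 3)
k(Y) = 2 (k(Y) = 2*(Y/Y) = 2*1 = 2)
m(l) = (-53 + l)*(2 + l) (m(l) = (l - 53)*(l + 2) = (-53 + l)*(2 + l))
1/(-679 + (-3849 + 4860)/(-4638 + m(-14))) = 1/(-679 + (-3849 + 4860)/(-4638 + (-106 + (-14)² - 51*(-14)))) = 1/(-679 + 1011/(-4638 + (-106 + 196 + 714))) = 1/(-679 + 1011/(-4638 + 804)) = 1/(-679 + 1011/(-3834)) = 1/(-679 + 1011*(-1/3834)) = 1/(-679 - 337/1278) = 1/(-868099/1278) = -1278/868099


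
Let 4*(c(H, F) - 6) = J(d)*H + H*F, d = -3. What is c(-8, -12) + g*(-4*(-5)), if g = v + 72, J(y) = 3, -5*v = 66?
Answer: 1200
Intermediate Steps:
v = -66/5 (v = -⅕*66 = -66/5 ≈ -13.200)
c(H, F) = 6 + 3*H/4 + F*H/4 (c(H, F) = 6 + (3*H + H*F)/4 = 6 + (3*H + F*H)/4 = 6 + (3*H/4 + F*H/4) = 6 + 3*H/4 + F*H/4)
g = 294/5 (g = -66/5 + 72 = 294/5 ≈ 58.800)
c(-8, -12) + g*(-4*(-5)) = (6 + (¾)*(-8) + (¼)*(-12)*(-8)) + 294*(-4*(-5))/5 = (6 - 6 + 24) + (294/5)*20 = 24 + 1176 = 1200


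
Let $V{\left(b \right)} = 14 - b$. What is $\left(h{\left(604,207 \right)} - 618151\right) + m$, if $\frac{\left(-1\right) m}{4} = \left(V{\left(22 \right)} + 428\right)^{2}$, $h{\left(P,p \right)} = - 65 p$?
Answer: $-1337206$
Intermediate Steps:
$m = -705600$ ($m = - 4 \left(\left(14 - 22\right) + 428\right)^{2} = - 4 \left(-8 + 428\right)^{2} = - 4 \cdot 420^{2} = \left(-4\right) 176400 = -705600$)
$\left(h{\left(604,207 \right)} - 618151\right) + m = \left(\left(-65\right) 207 - 618151\right) - 705600 = \left(-13455 - 618151\right) - 705600 = -631606 - 705600 = -1337206$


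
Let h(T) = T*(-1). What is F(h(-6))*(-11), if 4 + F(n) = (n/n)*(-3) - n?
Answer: 143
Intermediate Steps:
h(T) = -T
F(n) = -7 - n (F(n) = -4 + ((n/n)*(-3) - n) = -4 + (1*(-3) - n) = -4 + (-3 - n) = -7 - n)
F(h(-6))*(-11) = (-7 - (-1)*(-6))*(-11) = (-7 - 1*6)*(-11) = (-7 - 6)*(-11) = -13*(-11) = 143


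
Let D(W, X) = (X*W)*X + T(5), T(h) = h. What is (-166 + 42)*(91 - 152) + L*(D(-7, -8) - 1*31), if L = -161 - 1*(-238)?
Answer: -28934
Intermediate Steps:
D(W, X) = 5 + W*X² (D(W, X) = (X*W)*X + 5 = (W*X)*X + 5 = W*X² + 5 = 5 + W*X²)
L = 77 (L = -161 + 238 = 77)
(-166 + 42)*(91 - 152) + L*(D(-7, -8) - 1*31) = (-166 + 42)*(91 - 152) + 77*((5 - 7*(-8)²) - 1*31) = -124*(-61) + 77*((5 - 7*64) - 31) = 7564 + 77*((5 - 448) - 31) = 7564 + 77*(-443 - 31) = 7564 + 77*(-474) = 7564 - 36498 = -28934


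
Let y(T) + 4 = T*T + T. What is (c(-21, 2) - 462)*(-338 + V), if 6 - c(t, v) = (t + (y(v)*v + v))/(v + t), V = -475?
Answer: 7056027/19 ≈ 3.7137e+5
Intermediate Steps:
y(T) = -4 + T + T² (y(T) = -4 + (T*T + T) = -4 + (T² + T) = -4 + (T + T²) = -4 + T + T²)
c(t, v) = 6 - (t + v + v*(-4 + v + v²))/(t + v) (c(t, v) = 6 - (t + ((-4 + v + v²)*v + v))/(v + t) = 6 - (t + (v*(-4 + v + v²) + v))/(t + v) = 6 - (t + (v + v*(-4 + v + v²)))/(t + v) = 6 - (t + v + v*(-4 + v + v²))/(t + v))
(c(-21, 2) - 462)*(-338 + V) = ((-1*2² - 1*2³ + 5*(-21) + 9*2)/(-21 + 2) - 462)*(-338 - 475) = ((-1*4 - 1*8 - 105 + 18)/(-19) - 462)*(-813) = (-(-4 - 8 - 105 + 18)/19 - 462)*(-813) = (-1/19*(-99) - 462)*(-813) = (99/19 - 462)*(-813) = -8679/19*(-813) = 7056027/19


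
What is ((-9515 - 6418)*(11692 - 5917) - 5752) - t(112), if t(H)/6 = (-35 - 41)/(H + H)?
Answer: -2576527099/28 ≈ -9.2019e+7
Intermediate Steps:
t(H) = -228/H (t(H) = 6*((-35 - 41)/(H + H)) = 6*(-76*1/(2*H)) = 6*(-38/H) = -228/H)
((-9515 - 6418)*(11692 - 5917) - 5752) - t(112) = ((-9515 - 6418)*(11692 - 5917) - 5752) - (-228)/112 = (-15933*5775 - 5752) - (-228)/112 = (-92013075 - 5752) - 1*(-57/28) = -92018827 + 57/28 = -2576527099/28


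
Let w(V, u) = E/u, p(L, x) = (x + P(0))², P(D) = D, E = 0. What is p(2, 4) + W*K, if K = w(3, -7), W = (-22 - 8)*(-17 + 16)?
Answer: 16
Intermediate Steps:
p(L, x) = x² (p(L, x) = (x + 0)² = x²)
W = 30 (W = -30*(-1) = 30)
w(V, u) = 0 (w(V, u) = 0/u = 0)
K = 0
p(2, 4) + W*K = 4² + 30*0 = 16 + 0 = 16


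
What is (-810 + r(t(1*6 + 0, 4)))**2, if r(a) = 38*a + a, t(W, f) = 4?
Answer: 427716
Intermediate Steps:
r(a) = 39*a
(-810 + r(t(1*6 + 0, 4)))**2 = (-810 + 39*4)**2 = (-810 + 156)**2 = (-654)**2 = 427716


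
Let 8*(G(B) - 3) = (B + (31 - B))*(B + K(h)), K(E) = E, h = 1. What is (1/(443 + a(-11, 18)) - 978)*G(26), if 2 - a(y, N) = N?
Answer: -51365415/488 ≈ -1.0526e+5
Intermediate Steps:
a(y, N) = 2 - N
G(B) = 55/8 + 31*B/8 (G(B) = 3 + ((B + (31 - B))*(B + 1))/8 = 3 + (31*(1 + B))/8 = 3 + (31 + 31*B)/8 = 3 + (31/8 + 31*B/8) = 55/8 + 31*B/8)
(1/(443 + a(-11, 18)) - 978)*G(26) = (1/(443 + (2 - 1*18)) - 978)*(55/8 + (31/8)*26) = (1/(443 + (2 - 18)) - 978)*(55/8 + 403/4) = (1/(443 - 16) - 978)*(861/8) = (1/427 - 978)*(861/8) = -417605/427*861/8 = -51365415/488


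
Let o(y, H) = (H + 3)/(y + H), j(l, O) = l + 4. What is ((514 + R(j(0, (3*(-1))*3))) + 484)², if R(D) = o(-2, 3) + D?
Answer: 1016064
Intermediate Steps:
j(l, O) = 4 + l
o(y, H) = (3 + H)/(H + y)
R(D) = 6 + D (R(D) = (3 + 3)/(3 - 2) + D = 6/1 + D = 1*6 + D = 6 + D)
((514 + R(j(0, (3*(-1))*3))) + 484)² = ((514 + (6 + (4 + 0))) + 484)² = ((514 + (6 + 4)) + 484)² = ((514 + 10) + 484)² = (524 + 484)² = 1008² = 1016064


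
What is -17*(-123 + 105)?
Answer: 306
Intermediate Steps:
-17*(-123 + 105) = -17*(-18) = 306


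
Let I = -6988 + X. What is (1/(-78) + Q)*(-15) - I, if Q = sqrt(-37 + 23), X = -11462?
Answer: 479705/26 - 15*I*sqrt(14) ≈ 18450.0 - 56.125*I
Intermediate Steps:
Q = I*sqrt(14) (Q = sqrt(-14) = I*sqrt(14) ≈ 3.7417*I)
I = -18450 (I = -6988 - 11462 = -18450)
(1/(-78) + Q)*(-15) - I = (1/(-78) + I*sqrt(14))*(-15) - 1*(-18450) = (-1/78 + I*sqrt(14))*(-15) + 18450 = (5/26 - 15*I*sqrt(14)) + 18450 = 479705/26 - 15*I*sqrt(14)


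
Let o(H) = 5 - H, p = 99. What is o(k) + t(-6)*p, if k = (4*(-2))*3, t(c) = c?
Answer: -565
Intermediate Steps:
k = -24 (k = -8*3 = -24)
o(k) + t(-6)*p = (5 - 1*(-24)) - 6*99 = (5 + 24) - 594 = 29 - 594 = -565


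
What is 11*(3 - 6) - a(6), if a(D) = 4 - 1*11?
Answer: -26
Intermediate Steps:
a(D) = -7 (a(D) = 4 - 11 = -7)
11*(3 - 6) - a(6) = 11*(3 - 6) - 1*(-7) = 11*(-3) + 7 = -33 + 7 = -26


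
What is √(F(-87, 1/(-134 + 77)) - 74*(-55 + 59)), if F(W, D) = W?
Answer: I*√383 ≈ 19.57*I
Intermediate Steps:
√(F(-87, 1/(-134 + 77)) - 74*(-55 + 59)) = √(-87 - 74*(-55 + 59)) = √(-87 - 74*4) = √(-87 - 296) = √(-383) = I*√383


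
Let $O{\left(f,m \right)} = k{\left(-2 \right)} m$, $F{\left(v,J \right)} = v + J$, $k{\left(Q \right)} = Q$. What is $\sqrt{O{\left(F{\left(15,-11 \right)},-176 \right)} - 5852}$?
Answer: $10 i \sqrt{55} \approx 74.162 i$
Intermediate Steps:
$F{\left(v,J \right)} = J + v$
$O{\left(f,m \right)} = - 2 m$
$\sqrt{O{\left(F{\left(15,-11 \right)},-176 \right)} - 5852} = \sqrt{\left(-2\right) \left(-176\right) - 5852} = \sqrt{352 - 5852} = \sqrt{-5500} = 10 i \sqrt{55}$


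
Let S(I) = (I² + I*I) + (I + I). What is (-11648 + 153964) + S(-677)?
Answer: 1057620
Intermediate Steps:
S(I) = 2*I + 2*I² (S(I) = (I² + I²) + 2*I = 2*I² + 2*I = 2*I + 2*I²)
(-11648 + 153964) + S(-677) = (-11648 + 153964) + 2*(-677)*(1 - 677) = 142316 + 2*(-677)*(-676) = 142316 + 915304 = 1057620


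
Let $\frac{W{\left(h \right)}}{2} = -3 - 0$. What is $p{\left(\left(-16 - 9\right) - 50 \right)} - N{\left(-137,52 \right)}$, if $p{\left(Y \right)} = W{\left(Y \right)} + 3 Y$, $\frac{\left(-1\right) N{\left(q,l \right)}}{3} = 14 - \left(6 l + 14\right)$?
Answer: $-1167$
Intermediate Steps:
$W{\left(h \right)} = -6$ ($W{\left(h \right)} = 2 \left(-3 - 0\right) = 2 \left(-3 + 0\right) = 2 \left(-3\right) = -6$)
$N{\left(q,l \right)} = 18 l$ ($N{\left(q,l \right)} = - 3 \left(14 - \left(6 l + 14\right)\right) = - 3 \left(14 - \left(14 + 6 l\right)\right) = - 3 \left(- 6 l\right) = 18 l$)
$p{\left(Y \right)} = -6 + 3 Y$
$p{\left(\left(-16 - 9\right) - 50 \right)} - N{\left(-137,52 \right)} = \left(-6 + 3 \left(\left(-16 - 9\right) - 50\right)\right) - 18 \cdot 52 = \left(-6 + 3 \left(-25 - 50\right)\right) - 936 = \left(-6 + 3 \left(-75\right)\right) - 936 = \left(-6 - 225\right) - 936 = -231 - 936 = -1167$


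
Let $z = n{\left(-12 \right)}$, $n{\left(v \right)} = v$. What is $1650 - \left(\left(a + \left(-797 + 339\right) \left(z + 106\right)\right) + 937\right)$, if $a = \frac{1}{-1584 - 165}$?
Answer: $\frac{76544986}{1749} \approx 43765.0$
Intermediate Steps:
$a = - \frac{1}{1749}$ ($a = \frac{1}{-1749} = - \frac{1}{1749} \approx -0.00057176$)
$z = -12$
$1650 - \left(\left(a + \left(-797 + 339\right) \left(z + 106\right)\right) + 937\right) = 1650 - \left(\left(- \frac{1}{1749} + \left(-797 + 339\right) \left(-12 + 106\right)\right) + 937\right) = 1650 - \left(\left(- \frac{1}{1749} - 43052\right) + 937\right) = 1650 - \left(- \frac{75297949}{1749} + 937\right) = 1650 - - \frac{73659136}{1749} = 1650 + \frac{73659136}{1749} = \frac{76544986}{1749}$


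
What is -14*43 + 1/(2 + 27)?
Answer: -17457/29 ≈ -601.97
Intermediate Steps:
-14*43 + 1/(2 + 27) = -602 + 1/29 = -17457/29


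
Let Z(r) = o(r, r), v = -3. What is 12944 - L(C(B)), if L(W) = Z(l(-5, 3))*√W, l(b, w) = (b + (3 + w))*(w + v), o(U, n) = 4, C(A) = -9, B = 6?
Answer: 12944 - 12*I ≈ 12944.0 - 12.0*I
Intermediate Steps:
l(b, w) = (-3 + w)*(3 + b + w) (l(b, w) = (b + (3 + w))*(w - 3) = (3 + b + w)*(-3 + w) = (-3 + w)*(3 + b + w))
Z(r) = 4
L(W) = 4*√W
12944 - L(C(B)) = 12944 - 4*√(-9) = 12944 - 4*3*I = 12944 - 12*I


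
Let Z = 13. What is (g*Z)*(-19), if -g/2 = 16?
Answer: 7904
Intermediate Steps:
g = -32 (g = -2*16 = -32)
(g*Z)*(-19) = -32*13*(-19) = -416*(-19) = 7904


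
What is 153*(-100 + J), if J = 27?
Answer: -11169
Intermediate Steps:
153*(-100 + J) = 153*(-100 + 27) = 153*(-73) = -11169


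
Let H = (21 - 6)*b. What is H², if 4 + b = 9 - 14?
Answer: 18225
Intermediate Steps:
b = -9 (b = -4 + (9 - 14) = -4 - 5 = -9)
H = -135 (H = (21 - 6)*(-9) = 15*(-9) = -135)
H² = (-135)² = 18225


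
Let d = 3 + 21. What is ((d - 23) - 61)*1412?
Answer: -84720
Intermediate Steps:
d = 24
((d - 23) - 61)*1412 = ((24 - 23) - 61)*1412 = (1 - 61)*1412 = -60*1412 = -84720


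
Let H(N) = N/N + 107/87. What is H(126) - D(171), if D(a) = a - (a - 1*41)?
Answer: -3373/87 ≈ -38.770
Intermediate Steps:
H(N) = 194/87 (H(N) = 1 + 107*(1/87) = 1 + 107/87 = 194/87)
D(a) = 41 (D(a) = a - (a - 41) = a - (-41 + a) = a + (41 - a) = 41)
H(126) - D(171) = 194/87 - 1*41 = 194/87 - 41 = -3373/87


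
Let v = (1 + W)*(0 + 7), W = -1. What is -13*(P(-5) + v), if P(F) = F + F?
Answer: 130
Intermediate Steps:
P(F) = 2*F
v = 0 (v = (1 - 1)*(0 + 7) = 0*7 = 0)
-13*(P(-5) + v) = -13*(2*(-5) + 0) = -13*(-10 + 0) = -13*(-10) = 130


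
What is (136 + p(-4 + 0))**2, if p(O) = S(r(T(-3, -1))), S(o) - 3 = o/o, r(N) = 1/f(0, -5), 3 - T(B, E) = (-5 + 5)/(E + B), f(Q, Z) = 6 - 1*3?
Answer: 19600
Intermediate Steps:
f(Q, Z) = 3 (f(Q, Z) = 6 - 3 = 3)
T(B, E) = 3 (T(B, E) = 3 - (-5 + 5)/(E + B) = 3 - 0/(B + E) = 3 - 1*0 = 3 + 0 = 3)
r(N) = 1/3
S(o) = 4 (S(o) = 3 + o/o = 3 + 1 = 4)
p(O) = 4
(136 + p(-4 + 0))**2 = (136 + 4)**2 = 140**2 = 19600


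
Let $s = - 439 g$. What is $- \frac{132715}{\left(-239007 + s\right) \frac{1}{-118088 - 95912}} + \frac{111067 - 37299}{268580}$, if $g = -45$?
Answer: $- \frac{43340494841014}{334583535} \approx -1.2954 \cdot 10^{5}$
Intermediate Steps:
$s = 19755$ ($s = \left(-439\right) \left(-45\right) = 19755$)
$- \frac{132715}{\left(-239007 + s\right) \frac{1}{-118088 - 95912}} + \frac{111067 - 37299}{268580} = - \frac{132715}{\left(-239007 + 19755\right) \frac{1}{-118088 - 95912}} + \frac{111067 - 37299}{268580} = - \frac{132715}{\left(-219252\right) \frac{1}{-214000}} + \left(111067 - 37299\right) \frac{1}{268580} = - \frac{132715}{\left(-219252\right) \left(- \frac{1}{214000}\right)} + 73768 \cdot \frac{1}{268580} = - \frac{132715}{\frac{54813}{53500}} + \frac{18442}{67145} = \left(-132715\right) \frac{53500}{54813} + \frac{18442}{67145} = - \frac{645477500}{4983} + \frac{18442}{67145} = - \frac{43340494841014}{334583535}$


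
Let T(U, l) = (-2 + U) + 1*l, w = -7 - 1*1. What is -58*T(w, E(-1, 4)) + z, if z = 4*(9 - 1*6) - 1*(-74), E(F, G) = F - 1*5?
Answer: 1014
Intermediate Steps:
E(F, G) = -5 + F (E(F, G) = F - 5 = -5 + F)
w = -8 (w = -7 - 1 = -8)
T(U, l) = -2 + U + l (T(U, l) = (-2 + U) + l = -2 + U + l)
z = 86 (z = 4*(9 - 6) + 74 = 4*3 + 74 = 12 + 74 = 86)
-58*T(w, E(-1, 4)) + z = -58*(-2 - 8 + (-5 - 1)) + 86 = -58*(-2 - 8 - 6) + 86 = -58*(-16) + 86 = 928 + 86 = 1014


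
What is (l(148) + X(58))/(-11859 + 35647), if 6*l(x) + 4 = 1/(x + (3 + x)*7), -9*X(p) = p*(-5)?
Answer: 684443/515961720 ≈ 0.0013265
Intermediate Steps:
X(p) = 5*p/9 (X(p) = -p*(-5)/9 = -(-5)*p/9 = 5*p/9)
l(x) = -⅔ + 1/(6*(21 + 8*x)) (l(x) = -⅔ + 1/(6*(x + (3 + x)*7)) = -⅔ + 1/(6*(x + (21 + 7*x))) = -⅔ + 1/(6*(21 + 8*x)))
(l(148) + X(58))/(-11859 + 35647) = ((-83 - 32*148)/(6*(21 + 8*148)) + (5/9)*58)/(-11859 + 35647) = ((-83 - 4736)/(6*(21 + 1184)) + 290/9)/23788 = ((⅙)*(-4819)/1205 + 290/9)*(1/23788) = ((⅙)*(1/1205)*(-4819) + 290/9)*(1/23788) = (-4819/7230 + 290/9)*(1/23788) = (684443/21690)*(1/23788) = 684443/515961720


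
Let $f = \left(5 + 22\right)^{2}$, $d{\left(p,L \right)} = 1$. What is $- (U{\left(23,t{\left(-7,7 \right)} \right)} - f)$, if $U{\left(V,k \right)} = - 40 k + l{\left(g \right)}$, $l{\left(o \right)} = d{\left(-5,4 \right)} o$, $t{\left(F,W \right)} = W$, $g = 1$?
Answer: $1008$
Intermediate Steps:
$l{\left(o \right)} = o$ ($l{\left(o \right)} = 1 o = o$)
$f = 729$ ($f = 27^{2} = 729$)
$U{\left(V,k \right)} = 1 - 40 k$ ($U{\left(V,k \right)} = - 40 k + 1 = 1 - 40 k$)
$- (U{\left(23,t{\left(-7,7 \right)} \right)} - f) = - (\left(1 - 280\right) - 729) = - (-279 - 729) = \left(-1\right) \left(-1008\right) = 1008$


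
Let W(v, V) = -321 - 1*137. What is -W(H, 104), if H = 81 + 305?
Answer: 458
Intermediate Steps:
H = 386
W(v, V) = -458 (W(v, V) = -321 - 137 = -458)
-W(H, 104) = -1*(-458) = 458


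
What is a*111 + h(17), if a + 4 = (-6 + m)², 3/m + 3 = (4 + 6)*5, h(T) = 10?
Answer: 7681645/2209 ≈ 3477.4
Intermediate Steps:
m = 3/47 (m = 3/(-3 + (4 + 6)*5) = 3/(-3 + 10*5) = 3/(-3 + 50) = 3/47 ≈ 0.063830)
a = 69005/2209 (a = -4 + (-6 + 3/47)² = -4 + (-279/47)² = -4 + 77841/2209 = 69005/2209 ≈ 31.238)
a*111 + h(17) = (69005/2209)*111 + 10 = 7659555/2209 + 10 = 7681645/2209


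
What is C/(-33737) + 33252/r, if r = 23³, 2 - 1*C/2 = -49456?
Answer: -81688248/410478079 ≈ -0.19901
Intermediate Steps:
C = 98916 (C = 4 - 2*(-49456) = 4 + 98912 = 98916)
r = 12167
C/(-33737) + 33252/r = 98916/(-33737) + 33252/12167 = 98916*(-1/33737) + 33252*(1/12167) = -98916/33737 + 33252/12167 = -81688248/410478079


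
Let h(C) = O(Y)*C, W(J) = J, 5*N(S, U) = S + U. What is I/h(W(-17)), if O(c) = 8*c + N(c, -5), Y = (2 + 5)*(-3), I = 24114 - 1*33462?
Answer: -23370/7361 ≈ -3.1748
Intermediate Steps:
N(S, U) = S/5 + U/5 (N(S, U) = (S + U)/5 = S/5 + U/5)
I = -9348 (I = 24114 - 33462 = -9348)
Y = -21 (Y = 7*(-3) = -21)
O(c) = -1 + 41*c/5 (O(c) = 8*c + (c/5 + (1/5)*(-5)) = 8*c + (c/5 - 1) = 8*c + (-1 + c/5) = -1 + 41*c/5)
h(C) = -866*C/5 (h(C) = (-1 + (41/5)*(-21))*C = (-1 - 861/5)*C = -866*C/5)
I/h(W(-17)) = -9348/((-866/5*(-17))) = -9348/14722/5 = -9348*5/14722 = -23370/7361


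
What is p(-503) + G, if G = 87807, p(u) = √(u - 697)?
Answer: 87807 + 20*I*√3 ≈ 87807.0 + 34.641*I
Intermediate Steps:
p(u) = √(-697 + u)
p(-503) + G = √(-697 - 503) + 87807 = √(-1200) + 87807 = 20*I*√3 + 87807 = 87807 + 20*I*√3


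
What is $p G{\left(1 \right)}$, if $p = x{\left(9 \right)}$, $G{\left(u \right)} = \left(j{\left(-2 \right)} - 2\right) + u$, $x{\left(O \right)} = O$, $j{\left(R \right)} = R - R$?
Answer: $-9$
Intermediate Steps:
$j{\left(R \right)} = 0$
$G{\left(u \right)} = -2 + u$ ($G{\left(u \right)} = \left(0 - 2\right) + u = -2 + u$)
$p = 9$
$p G{\left(1 \right)} = 9 \left(-2 + 1\right) = 9 \left(-1\right) = -9$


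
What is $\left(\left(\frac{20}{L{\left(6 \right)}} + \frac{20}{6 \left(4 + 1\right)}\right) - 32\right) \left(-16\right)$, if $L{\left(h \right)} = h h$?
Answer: $\frac{4432}{9} \approx 492.44$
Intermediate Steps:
$L{\left(h \right)} = h^{2}$
$\left(\left(\frac{20}{L{\left(6 \right)}} + \frac{20}{6 \left(4 + 1\right)}\right) - 32\right) \left(-16\right) = \left(\left(\frac{20}{6^{2}} + \frac{20}{6 \left(4 + 1\right)}\right) - 32\right) \left(-16\right) = \left(\left(\frac{20}{36} + \frac{20}{6 \cdot 5}\right) - 32\right) \left(-16\right) = \left(\left(20 \cdot \frac{1}{36} + \frac{20}{30}\right) - 32\right) \left(-16\right) = \left(\left(\frac{5}{9} + 20 \cdot \frac{1}{30}\right) - 32\right) \left(-16\right) = \left(\left(\frac{5}{9} + \frac{2}{3}\right) - 32\right) \left(-16\right) = \left(\frac{11}{9} - 32\right) \left(-16\right) = \left(- \frac{277}{9}\right) \left(-16\right) = \frac{4432}{9}$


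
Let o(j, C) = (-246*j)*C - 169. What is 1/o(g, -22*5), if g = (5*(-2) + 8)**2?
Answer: 1/108071 ≈ 9.2532e-6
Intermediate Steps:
g = 4 (g = (-10 + 8)**2 = (-2)**2 = 4)
o(j, C) = -169 - 246*C*j (o(j, C) = -246*C*j - 169 = -169 - 246*C*j)
1/o(g, -22*5) = 1/(-169 - 246*(-22*5)*4) = 1/(-169 - 246*(-110)*4) = 1/(-169 + 108240) = 1/108071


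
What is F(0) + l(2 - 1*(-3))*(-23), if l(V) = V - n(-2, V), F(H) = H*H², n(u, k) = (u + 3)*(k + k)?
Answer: 115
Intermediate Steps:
n(u, k) = 2*k*(3 + u) (n(u, k) = (3 + u)*(2*k) = 2*k*(3 + u))
F(H) = H³
l(V) = -V (l(V) = V - 2*V*(3 - 2) = V - 2*V = -V)
F(0) + l(2 - 1*(-3))*(-23) = 0³ - (2 - 1*(-3))*(-23) = 0 - (2 + 3)*(-23) = 0 - 1*5*(-23) = 0 - 5*(-23) = 0 + 115 = 115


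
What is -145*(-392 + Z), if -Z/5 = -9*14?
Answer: -34510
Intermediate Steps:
Z = 630 (Z = -(-45)*14 = -5*(-126) = 630)
-145*(-392 + Z) = -145*(-392 + 630) = -145*238 = -34510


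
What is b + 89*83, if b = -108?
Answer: 7279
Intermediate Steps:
b + 89*83 = -108 + 89*83 = -108 + 7387 = 7279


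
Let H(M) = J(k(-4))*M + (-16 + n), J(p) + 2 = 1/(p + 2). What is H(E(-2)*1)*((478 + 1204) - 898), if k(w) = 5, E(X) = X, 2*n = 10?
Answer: -5712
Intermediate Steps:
n = 5 (n = (½)*10 = 5)
J(p) = -2 + 1/(2 + p) (J(p) = -2 + 1/(p + 2) = -2 + 1/(2 + p))
H(M) = -11 - 13*M/7 (H(M) = ((-3 - 2*5)/(2 + 5))*M + (-16 + 5) = ((-3 - 10)/7)*M - 11 = ((⅐)*(-13))*M - 11 = -13*M/7 - 11 = -11 - 13*M/7)
H(E(-2)*1)*((478 + 1204) - 898) = (-11 - (-26)/7)*((478 + 1204) - 898) = (-11 - 13/7*(-2))*(1682 - 898) = (-11 + 26/7)*784 = -51/7*784 = -5712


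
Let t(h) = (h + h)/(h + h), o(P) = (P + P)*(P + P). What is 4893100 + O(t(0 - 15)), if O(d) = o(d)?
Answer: 4893104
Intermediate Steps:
o(P) = 4*P**2 (o(P) = (2*P)*(2*P) = 4*P**2)
t(h) = 1 (t(h) = (2*h)/((2*h)) = (2*h)*(1/(2*h)) = 1)
O(d) = 4*d**2
4893100 + O(t(0 - 15)) = 4893100 + 4*1**2 = 4893100 + 4*1 = 4893100 + 4 = 4893104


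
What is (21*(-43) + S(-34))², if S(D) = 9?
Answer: 799236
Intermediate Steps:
(21*(-43) + S(-34))² = (21*(-43) + 9)² = (-903 + 9)² = (-894)² = 799236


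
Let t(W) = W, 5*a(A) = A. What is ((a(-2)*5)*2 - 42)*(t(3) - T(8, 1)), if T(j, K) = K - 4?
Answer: -276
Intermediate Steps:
a(A) = A/5
T(j, K) = -4 + K
((a(-2)*5)*2 - 42)*(t(3) - T(8, 1)) = ((((⅕)*(-2))*5)*2 - 42)*(3 - (-4 + 1)) = (-⅖*5*2 - 42)*(3 - 1*(-3)) = (-2*2 - 42)*(3 + 3) = (-4 - 42)*6 = -46*6 = -276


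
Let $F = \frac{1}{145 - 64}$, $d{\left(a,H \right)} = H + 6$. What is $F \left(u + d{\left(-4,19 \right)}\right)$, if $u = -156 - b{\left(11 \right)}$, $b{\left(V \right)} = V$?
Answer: $- \frac{142}{81} \approx -1.7531$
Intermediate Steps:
$d{\left(a,H \right)} = 6 + H$
$u = -167$ ($u = -156 - 11 = -167$)
$F = \frac{1}{81} \approx 0.012346$
$F \left(u + d{\left(-4,19 \right)}\right) = \frac{-167 + \left(6 + 19\right)}{81} = \frac{-167 + 25}{81} = \frac{1}{81} \left(-142\right) = - \frac{142}{81}$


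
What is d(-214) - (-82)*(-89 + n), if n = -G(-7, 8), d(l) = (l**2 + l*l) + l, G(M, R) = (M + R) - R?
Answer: 84654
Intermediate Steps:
G(M, R) = M
d(l) = l + 2*l**2 (d(l) = (l**2 + l**2) + l = 2*l**2 + l = l + 2*l**2)
n = 7 (n = -1*(-7) = 7)
d(-214) - (-82)*(-89 + n) = -214*(1 + 2*(-214)) - (-82)*(-89 + 7) = -214*(1 - 428) - (-82)*(-82) = -214*(-427) - 1*6724 = 91378 - 6724 = 84654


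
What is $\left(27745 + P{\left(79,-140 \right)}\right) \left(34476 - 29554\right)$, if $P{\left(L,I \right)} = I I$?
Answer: $233032090$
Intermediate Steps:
$P{\left(L,I \right)} = I^{2}$
$\left(27745 + P{\left(79,-140 \right)}\right) \left(34476 - 29554\right) = \left(27745 + \left(-140\right)^{2}\right) \left(34476 - 29554\right) = \left(27745 + 19600\right) 4922 = 47345 \cdot 4922 = 233032090$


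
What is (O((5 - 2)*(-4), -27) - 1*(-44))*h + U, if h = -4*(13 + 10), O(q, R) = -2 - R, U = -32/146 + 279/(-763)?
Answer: -353609827/55699 ≈ -6348.6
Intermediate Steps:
U = -32575/55699 (U = -32*1/146 + 279*(-1/763) = -16/73 - 279/763 = -32575/55699 ≈ -0.58484)
h = -92 (h = -4*23 = -92)
(O((5 - 2)*(-4), -27) - 1*(-44))*h + U = ((-2 - 1*(-27)) - 1*(-44))*(-92) - 32575/55699 = ((-2 + 27) + 44)*(-92) - 32575/55699 = (25 + 44)*(-92) - 32575/55699 = 69*(-92) - 32575/55699 = -6348 - 32575/55699 = -353609827/55699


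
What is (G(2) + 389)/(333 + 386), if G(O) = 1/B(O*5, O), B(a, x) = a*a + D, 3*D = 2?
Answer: 117481/217138 ≈ 0.54104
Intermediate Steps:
D = ⅔ (D = (⅓)*2 = ⅔ ≈ 0.66667)
B(a, x) = ⅔ + a² (B(a, x) = a*a + ⅔ = a² + ⅔ = ⅔ + a²)
G(O) = 1/(⅔ + 25*O²) (G(O) = 1/(⅔ + (O*5)²) = 1/(⅔ + (5*O)²) = 1/(⅔ + 25*O²))
(G(2) + 389)/(333 + 386) = (3/(2 + 75*2²) + 389)/(333 + 386) = (3/(2 + 75*4) + 389)/719 = (3/(2 + 300) + 389)*(1/719) = (3/302 + 389)*(1/719) = (117481/302)*(1/719) = 117481/217138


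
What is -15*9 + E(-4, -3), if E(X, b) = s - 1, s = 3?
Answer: -133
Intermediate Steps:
E(X, b) = 2 (E(X, b) = 3 - 1 = 2)
-15*9 + E(-4, -3) = -15*9 + 2 = -135 + 2 = -133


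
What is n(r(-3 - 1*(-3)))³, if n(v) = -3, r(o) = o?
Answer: -27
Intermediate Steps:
n(r(-3 - 1*(-3)))³ = (-3)³ = -27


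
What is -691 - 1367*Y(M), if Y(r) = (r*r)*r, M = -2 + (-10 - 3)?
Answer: 4612934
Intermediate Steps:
M = -15 (M = -2 - 13 = -15)
Y(r) = r**3 (Y(r) = r**2*r = r**3)
-691 - 1367*Y(M) = -691 - 1367*(-15)**3 = -691 - 1367*(-3375) = -691 + 4613625 = 4612934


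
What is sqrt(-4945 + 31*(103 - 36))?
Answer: 2*I*sqrt(717) ≈ 53.554*I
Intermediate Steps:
sqrt(-4945 + 31*(103 - 36)) = sqrt(-4945 + 31*67) = sqrt(-4945 + 2077) = sqrt(-2868) = 2*I*sqrt(717)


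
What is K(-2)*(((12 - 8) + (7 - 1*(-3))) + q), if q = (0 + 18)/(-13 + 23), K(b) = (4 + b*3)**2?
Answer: 316/5 ≈ 63.200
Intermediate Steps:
K(b) = (4 + 3*b)**2
q = 9/5 (q = 18/10 = 18*(1/10) = 9/5 ≈ 1.8000)
K(-2)*(((12 - 8) + (7 - 1*(-3))) + q) = (4 + 3*(-2))**2*(((12 - 8) + (7 - 1*(-3))) + 9/5) = (4 - 6)**2*((4 + (7 + 3)) + 9/5) = (-2)**2*((4 + 10) + 9/5) = 4*(14 + 9/5) = 4*(79/5) = 316/5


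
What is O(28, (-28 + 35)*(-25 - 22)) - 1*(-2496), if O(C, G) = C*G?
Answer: -6716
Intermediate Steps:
O(28, (-28 + 35)*(-25 - 22)) - 1*(-2496) = 28*((-28 + 35)*(-25 - 22)) - 1*(-2496) = 28*(7*(-47)) + 2496 = 28*(-329) + 2496 = -9212 + 2496 = -6716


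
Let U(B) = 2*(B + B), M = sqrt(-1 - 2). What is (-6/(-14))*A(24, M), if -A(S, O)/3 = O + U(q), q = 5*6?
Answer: -1080/7 - 9*I*sqrt(3)/7 ≈ -154.29 - 2.2269*I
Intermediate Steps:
M = I*sqrt(3) (M = sqrt(-3) = I*sqrt(3) ≈ 1.732*I)
q = 30
U(B) = 4*B (U(B) = 2*(2*B) = 4*B)
A(S, O) = -360 - 3*O (A(S, O) = -3*(O + 4*30) = -3*(O + 120) = -3*(120 + O) = -360 - 3*O)
(-6/(-14))*A(24, M) = (-6/(-14))*(-360 - 3*I*sqrt(3)) = (-6*(-1/14))*(-360 - 3*I*sqrt(3)) = 3*(-360 - 3*I*sqrt(3))/7 = -1080/7 - 9*I*sqrt(3)/7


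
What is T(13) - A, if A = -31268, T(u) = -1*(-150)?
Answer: 31418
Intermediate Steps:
T(u) = 150
T(13) - A = 150 - 1*(-31268) = 150 + 31268 = 31418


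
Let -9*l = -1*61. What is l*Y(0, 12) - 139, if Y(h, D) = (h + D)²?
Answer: 837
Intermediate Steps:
Y(h, D) = (D + h)²
l = 61/9 (l = -(-1)*61/9 = -⅑*(-61) = 61/9 ≈ 6.7778)
l*Y(0, 12) - 139 = 61*(12 + 0)²/9 - 139 = (61/9)*12² - 139 = (61/9)*144 - 139 = 976 - 139 = 837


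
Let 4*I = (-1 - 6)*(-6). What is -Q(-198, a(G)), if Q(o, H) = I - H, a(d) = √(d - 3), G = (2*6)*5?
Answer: -21/2 + √57 ≈ -2.9502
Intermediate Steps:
G = 60 (G = 12*5 = 60)
a(d) = √(-3 + d)
I = 21/2 (I = ((-1 - 6)*(-6))/4 = (-7*(-6))/4 = (¼)*42 = 21/2 ≈ 10.500)
Q(o, H) = 21/2 - H
-Q(-198, a(G)) = -(21/2 - √(-3 + 60)) = -(21/2 - √57) = -21/2 + √57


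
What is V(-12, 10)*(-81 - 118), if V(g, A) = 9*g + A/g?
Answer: 129947/6 ≈ 21658.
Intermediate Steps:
V(-12, 10)*(-81 - 118) = (9*(-12) + 10/(-12))*(-81 - 118) = (-108 + 10*(-1/12))*(-199) = (-108 - ⅚)*(-199) = -653/6*(-199) = 129947/6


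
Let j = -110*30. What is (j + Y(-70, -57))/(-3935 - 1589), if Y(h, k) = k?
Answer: 3357/5524 ≈ 0.60771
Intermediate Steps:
j = -3300
(j + Y(-70, -57))/(-3935 - 1589) = (-3300 - 57)/(-3935 - 1589) = -3357/(-5524) = -3357*(-1/5524) = 3357/5524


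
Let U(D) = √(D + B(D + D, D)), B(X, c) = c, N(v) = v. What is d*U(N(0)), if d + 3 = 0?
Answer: 0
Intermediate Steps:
d = -3 (d = -3 + 0 = -3)
U(D) = √2*√D (U(D) = √(D + D) = √(2*D) = √2*√D)
d*U(N(0)) = -3*√2*√0 = -3*√2*0 = -3*0 = 0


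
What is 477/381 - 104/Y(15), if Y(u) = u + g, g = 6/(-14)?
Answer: -38119/6477 ≈ -5.8853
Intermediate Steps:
g = -3/7 (g = 6*(-1/14) = -3/7 ≈ -0.42857)
Y(u) = -3/7 + u (Y(u) = u - 3/7 = -3/7 + u)
477/381 - 104/Y(15) = 477/381 - 104/(-3/7 + 15) = 477*(1/381) - 104/102/7 = 159/127 - 104*7/102 = 159/127 - 364/51 = -38119/6477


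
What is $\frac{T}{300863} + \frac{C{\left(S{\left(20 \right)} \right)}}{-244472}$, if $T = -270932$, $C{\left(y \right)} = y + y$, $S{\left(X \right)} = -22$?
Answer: $- \frac{16555512483}{18388144834} \approx -0.90034$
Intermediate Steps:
$C{\left(y \right)} = 2 y$
$\frac{T}{300863} + \frac{C{\left(S{\left(20 \right)} \right)}}{-244472} = - \frac{270932}{300863} + \frac{2 \left(-22\right)}{-244472} = \left(-270932\right) \frac{1}{300863} - - \frac{11}{61118} = - \frac{270932}{300863} + \frac{11}{61118} = - \frac{16555512483}{18388144834}$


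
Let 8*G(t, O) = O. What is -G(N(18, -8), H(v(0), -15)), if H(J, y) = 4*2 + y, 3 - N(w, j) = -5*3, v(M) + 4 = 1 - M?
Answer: 7/8 ≈ 0.87500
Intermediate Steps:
v(M) = -3 - M (v(M) = -4 + (1 - M) = -3 - M)
N(w, j) = 18 (N(w, j) = 3 - (-5)*3 = 3 - 1*(-15) = 3 + 15 = 18)
H(J, y) = 8 + y
G(t, O) = O/8
-G(N(18, -8), H(v(0), -15)) = -(8 - 15)/8 = -(-7)/8 = -1*(-7/8) = 7/8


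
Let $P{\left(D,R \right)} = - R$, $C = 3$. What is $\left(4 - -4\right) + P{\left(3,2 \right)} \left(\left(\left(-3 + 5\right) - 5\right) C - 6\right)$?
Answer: $38$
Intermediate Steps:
$\left(4 - -4\right) + P{\left(3,2 \right)} \left(\left(\left(-3 + 5\right) - 5\right) C - 6\right) = \left(4 - -4\right) + \left(-1\right) 2 \left(\left(\left(-3 + 5\right) - 5\right) 3 - 6\right) = \left(4 + 4\right) - 2 \left(\left(2 - 5\right) 3 - 6\right) = 8 - 2 \left(\left(-3\right) 3 - 6\right) = 8 - 2 \left(-9 - 6\right) = 8 - -30 = 8 + 30 = 38$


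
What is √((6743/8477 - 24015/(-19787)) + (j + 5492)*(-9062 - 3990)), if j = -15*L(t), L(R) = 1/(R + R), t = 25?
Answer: I*√1028897377000485634863390/119810285 ≈ 8466.3*I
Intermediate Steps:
L(R) = 1/(2*R)
j = -3/10 (j = -15/(2*25) = -15*1/50 = -3/10 ≈ -0.30000)
√((6743/8477 - 24015/(-19787)) + (j + 5492)*(-9062 - 3990)) = √((6743/8477 - 24015/(-19787)) + (-3/10 + 5492)*(-9062 - 3990)) = √((6743*(1/8477) - 24015*(-1/19787)) + (54917/10)*(-13052)) = √((6743/8477 + 24015/19787) - 358388342/5) = √(336998896/167734399 - 358388342/5) = √(-60114051468981978/838671995) = I*√1028897377000485634863390/119810285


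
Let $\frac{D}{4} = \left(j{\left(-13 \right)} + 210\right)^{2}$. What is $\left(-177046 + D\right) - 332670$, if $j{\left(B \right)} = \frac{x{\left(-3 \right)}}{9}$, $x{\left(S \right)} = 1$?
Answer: $- \frac{26983472}{81} \approx -3.3313 \cdot 10^{5}$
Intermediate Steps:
$j{\left(B \right)} = \frac{1}{9}$ ($j{\left(B \right)} = 1 \cdot \frac{1}{9} = \frac{1}{9}$)
$D = \frac{14303524}{81}$ ($D = 4 \left(\frac{1}{9} + 210\right)^{2} = 4 \left(\frac{1891}{9}\right)^{2} = 4 \cdot \frac{3575881}{81} = \frac{14303524}{81} \approx 1.7659 \cdot 10^{5}$)
$\left(-177046 + D\right) - 332670 = \left(-177046 + \frac{14303524}{81}\right) - 332670 = - \frac{37202}{81} - 332670 = - \frac{26983472}{81}$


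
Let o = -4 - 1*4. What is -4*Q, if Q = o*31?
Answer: 992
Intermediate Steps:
o = -8 (o = -4 - 4 = -8)
Q = -248 (Q = -8*31 = -248)
-4*Q = -4*(-248) = 992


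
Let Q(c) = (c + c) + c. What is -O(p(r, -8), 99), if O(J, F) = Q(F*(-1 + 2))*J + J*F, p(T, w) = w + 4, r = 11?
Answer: 1584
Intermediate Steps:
p(T, w) = 4 + w
Q(c) = 3*c (Q(c) = 2*c + c = 3*c)
O(J, F) = 4*F*J (O(J, F) = (3*(F*(-1 + 2)))*J + J*F = (3*(F*1))*J + F*J = (3*F)*J + F*J = 3*F*J + F*J = 4*F*J)
-O(p(r, -8), 99) = -4*99*(4 - 8) = -4*99*(-4) = -1*(-1584) = 1584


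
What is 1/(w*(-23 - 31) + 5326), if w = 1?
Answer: 1/5272 ≈ 0.00018968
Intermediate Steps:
1/(w*(-23 - 31) + 5326) = 1/(1*(-23 - 31) + 5326) = 1/(1*(-54) + 5326) = 1/(-54 + 5326) = 1/5272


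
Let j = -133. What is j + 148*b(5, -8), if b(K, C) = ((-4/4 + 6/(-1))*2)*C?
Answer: 16443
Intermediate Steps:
b(K, C) = -14*C (b(K, C) = ((-4*1/4 + 6*(-1))*2)*C = ((-1 - 6)*2)*C = (-7*2)*C = -14*C)
j + 148*b(5, -8) = -133 + 148*(-14*(-8)) = -133 + 148*112 = -133 + 16576 = 16443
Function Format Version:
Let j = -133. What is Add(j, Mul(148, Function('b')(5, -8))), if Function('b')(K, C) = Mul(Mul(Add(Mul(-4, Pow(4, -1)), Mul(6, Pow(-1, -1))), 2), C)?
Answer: 16443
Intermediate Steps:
Function('b')(K, C) = Mul(-14, C) (Function('b')(K, C) = Mul(Mul(Add(Mul(-4, Rational(1, 4)), Mul(6, -1)), 2), C) = Mul(Mul(Add(-1, -6), 2), C) = Mul(Mul(-7, 2), C) = Mul(-14, C))
Add(j, Mul(148, Function('b')(5, -8))) = Add(-133, Mul(148, Mul(-14, -8))) = Add(-133, Mul(148, 112)) = Add(-133, 16576) = 16443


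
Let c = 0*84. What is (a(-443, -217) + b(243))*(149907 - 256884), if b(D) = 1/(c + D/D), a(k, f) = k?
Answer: 47283834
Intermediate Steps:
c = 0
b(D) = 1 (b(D) = 1/(0 + D/D) = 1/(0 + 1) = 1/1 = 1)
(a(-443, -217) + b(243))*(149907 - 256884) = (-443 + 1)*(149907 - 256884) = -442*(-106977) = 47283834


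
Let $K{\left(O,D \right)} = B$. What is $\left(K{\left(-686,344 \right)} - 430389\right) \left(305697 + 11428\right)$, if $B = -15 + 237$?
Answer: $-136416709875$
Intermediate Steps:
$B = 222$
$K{\left(O,D \right)} = 222$
$\left(K{\left(-686,344 \right)} - 430389\right) \left(305697 + 11428\right) = \left(222 - 430389\right) \left(305697 + 11428\right) = \left(-430167\right) 317125 = -136416709875$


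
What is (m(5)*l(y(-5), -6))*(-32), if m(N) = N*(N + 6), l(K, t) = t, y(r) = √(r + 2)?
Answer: 10560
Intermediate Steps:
y(r) = √(2 + r)
m(N) = N*(6 + N)
(m(5)*l(y(-5), -6))*(-32) = ((5*(6 + 5))*(-6))*(-32) = ((5*11)*(-6))*(-32) = (55*(-6))*(-32) = -330*(-32) = 10560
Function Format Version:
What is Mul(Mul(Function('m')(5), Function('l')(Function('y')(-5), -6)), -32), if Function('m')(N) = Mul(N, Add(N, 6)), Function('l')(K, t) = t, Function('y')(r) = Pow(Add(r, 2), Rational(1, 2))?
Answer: 10560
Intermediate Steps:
Function('y')(r) = Pow(Add(2, r), Rational(1, 2))
Function('m')(N) = Mul(N, Add(6, N))
Mul(Mul(Function('m')(5), Function('l')(Function('y')(-5), -6)), -32) = Mul(Mul(Mul(5, Add(6, 5)), -6), -32) = Mul(Mul(Mul(5, 11), -6), -32) = Mul(Mul(55, -6), -32) = Mul(-330, -32) = 10560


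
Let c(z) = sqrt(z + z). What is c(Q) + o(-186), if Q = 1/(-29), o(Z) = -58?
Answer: -58 + I*sqrt(58)/29 ≈ -58.0 + 0.26261*I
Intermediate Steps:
Q = -1/29 ≈ -0.034483
c(z) = sqrt(2)*sqrt(z) (c(z) = sqrt(2*z) = sqrt(2)*sqrt(z))
c(Q) + o(-186) = sqrt(2)*sqrt(-1/29) - 58 = sqrt(2)*(I*sqrt(29)/29) - 58 = I*sqrt(58)/29 - 58 = -58 + I*sqrt(58)/29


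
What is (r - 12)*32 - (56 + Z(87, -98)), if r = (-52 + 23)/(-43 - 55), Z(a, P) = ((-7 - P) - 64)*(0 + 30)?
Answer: -60786/49 ≈ -1240.5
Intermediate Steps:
Z(a, P) = -2130 - 30*P (Z(a, P) = (-71 - P)*30 = -2130 - 30*P)
r = 29/98 (r = -29/(-98) = -29*(-1/98) = 29/98 ≈ 0.29592)
(r - 12)*32 - (56 + Z(87, -98)) = (29/98 - 12)*32 - (56 + (-2130 - 30*(-98))) = -1147/98*32 - (56 + (-2130 + 2940)) = -18352/49 - (56 + 810) = -18352/49 - 1*866 = -18352/49 - 866 = -60786/49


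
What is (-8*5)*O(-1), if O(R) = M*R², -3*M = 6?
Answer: 80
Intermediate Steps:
M = -2 (M = -⅓*6 = -2)
O(R) = -2*R²
(-8*5)*O(-1) = (-8*5)*(-2*(-1)²) = -(-80) = -40*(-2) = 80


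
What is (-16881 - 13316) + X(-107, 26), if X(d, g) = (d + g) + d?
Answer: -30385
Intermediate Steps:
X(d, g) = g + 2*d
(-16881 - 13316) + X(-107, 26) = (-16881 - 13316) + (26 + 2*(-107)) = -30197 + (26 - 214) = -30197 - 188 = -30385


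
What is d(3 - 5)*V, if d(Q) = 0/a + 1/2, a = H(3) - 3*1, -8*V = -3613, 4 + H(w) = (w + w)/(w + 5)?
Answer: 3613/16 ≈ 225.81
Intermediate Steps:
H(w) = -4 + 2*w/(5 + w) (H(w) = -4 + (w + w)/(w + 5) = -4 + (2*w)/(5 + w) = -4 + 2*w/(5 + w))
V = 3613/8 (V = -⅛*(-3613) = 3613/8 ≈ 451.63)
a = -25/4 (a = 2*(-10 - 1*3)/(5 + 3) - 3*1 = 2*(-10 - 3)/8 - 3 = 2*(⅛)*(-13) - 3 = -13/4 - 3 = -25/4 ≈ -6.2500)
d(Q) = ½ (d(Q) = 0/(-25/4) + 1/2 = 0*(-4/25) + 1*(½) = 0 + ½ = ½)
d(3 - 5)*V = (½)*(3613/8) = 3613/16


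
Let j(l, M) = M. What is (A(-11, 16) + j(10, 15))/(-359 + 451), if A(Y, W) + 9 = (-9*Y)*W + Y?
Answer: 1579/92 ≈ 17.163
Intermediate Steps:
A(Y, W) = -9 + Y - 9*W*Y (A(Y, W) = -9 + ((-9*Y)*W + Y) = -9 + (-9*W*Y + Y) = -9 + (Y - 9*W*Y) = -9 + Y - 9*W*Y)
(A(-11, 16) + j(10, 15))/(-359 + 451) = ((-9 - 11 - 9*16*(-11)) + 15)/(-359 + 451) = ((-9 - 11 + 1584) + 15)/92 = (1564 + 15)*(1/92) = 1579*(1/92) = 1579/92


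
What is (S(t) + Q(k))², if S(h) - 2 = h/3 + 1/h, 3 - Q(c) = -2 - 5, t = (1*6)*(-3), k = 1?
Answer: 11449/324 ≈ 35.336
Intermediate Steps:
t = -18 (t = 6*(-3) = -18)
Q(c) = 10 (Q(c) = 3 - (-2 - 5) = 3 - 1*(-7) = 3 + 7 = 10)
S(h) = 2 + 1/h + h/3 (S(h) = 2 + (h/3 + 1/h) = 2 + (1/h + h/3) = 2 + 1/h + h/3)
(S(t) + Q(k))² = ((2 + 1/(-18) + (⅓)*(-18)) + 10)² = ((2 - 1/18 - 6) + 10)² = (-73/18 + 10)² = (107/18)² = 11449/324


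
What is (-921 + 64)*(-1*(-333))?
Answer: -285381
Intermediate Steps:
(-921 + 64)*(-1*(-333)) = -857*333 = -285381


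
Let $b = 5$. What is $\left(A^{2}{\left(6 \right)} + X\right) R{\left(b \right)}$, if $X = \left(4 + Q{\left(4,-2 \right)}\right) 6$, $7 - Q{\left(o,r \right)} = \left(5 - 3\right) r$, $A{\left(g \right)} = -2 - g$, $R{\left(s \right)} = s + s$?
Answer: $1540$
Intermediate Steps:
$R{\left(s \right)} = 2 s$
$Q{\left(o,r \right)} = 7 - 2 r$ ($Q{\left(o,r \right)} = 7 - \left(5 - 3\right) r = 7 - 2 r$)
$X = 90$ ($X = \left(4 + \left(7 - -4\right)\right) 6 = \left(4 + \left(7 + 4\right)\right) 6 = \left(4 + 11\right) 6 = 15 \cdot 6 = 90$)
$\left(A^{2}{\left(6 \right)} + X\right) R{\left(b \right)} = \left(\left(-2 - 6\right)^{2} + 90\right) 2 \cdot 5 = \left(\left(-2 - 6\right)^{2} + 90\right) 10 = \left(\left(-8\right)^{2} + 90\right) 10 = \left(64 + 90\right) 10 = 154 \cdot 10 = 1540$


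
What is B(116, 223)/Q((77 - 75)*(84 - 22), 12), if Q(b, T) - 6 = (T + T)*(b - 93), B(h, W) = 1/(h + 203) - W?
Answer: -11856/39875 ≈ -0.29733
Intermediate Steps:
B(h, W) = 1/(203 + h) - W
Q(b, T) = 6 + 2*T*(-93 + b) (Q(b, T) = 6 + (T + T)*(b - 93) = 6 + (2*T)*(-93 + b) = 6 + 2*T*(-93 + b))
B(116, 223)/Q((77 - 75)*(84 - 22), 12) = ((1 - 203*223 - 1*223*116)/(203 + 116))/(6 - 186*12 + 2*12*((77 - 75)*(84 - 22))) = ((1 - 45269 - 25868)/319)/(6 - 2232 + 2*12*(2*62)) = ((1/319)*(-71136))/(6 - 2232 + 2*12*124) = -71136/(319*(6 - 2232 + 2976)) = -71136/319/750 = -71136/319*1/750 = -11856/39875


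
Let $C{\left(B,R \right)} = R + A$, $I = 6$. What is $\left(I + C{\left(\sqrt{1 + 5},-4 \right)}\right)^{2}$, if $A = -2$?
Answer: $0$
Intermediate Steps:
$C{\left(B,R \right)} = -2 + R$ ($C{\left(B,R \right)} = R - 2 = -2 + R$)
$\left(I + C{\left(\sqrt{1 + 5},-4 \right)}\right)^{2} = \left(6 - 6\right)^{2} = 0^{2} = 0$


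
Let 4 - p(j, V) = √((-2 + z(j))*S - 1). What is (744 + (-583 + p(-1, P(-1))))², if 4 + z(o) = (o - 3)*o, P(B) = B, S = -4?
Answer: (165 - √7)² ≈ 26359.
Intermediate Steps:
z(o) = -4 + o*(-3 + o) (z(o) = -4 + (o - 3)*o = -4 + (-3 + o)*o = -4 + o*(-3 + o))
p(j, V) = 4 - √(23 - 4*j² + 12*j) (p(j, V) = 4 - √((-2 + (-4 + j² - 3*j))*(-4) - 1) = 4 - √((-6 + j² - 3*j)*(-4) - 1) = 4 - √((24 - 4*j² + 12*j) - 1) = 4 - √(23 - 4*j² + 12*j))
(744 + (-583 + p(-1, P(-1))))² = (744 + (-583 + (4 - √(23 - 4*(-1)² + 12*(-1)))))² = (744 + (-583 + (4 - √(23 - 4*1 - 12))))² = (744 + (-583 + (4 - √(23 - 4 - 12))))² = (744 + (-583 + (4 - √7)))² = (744 + (-579 - √7))² = (165 - √7)²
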